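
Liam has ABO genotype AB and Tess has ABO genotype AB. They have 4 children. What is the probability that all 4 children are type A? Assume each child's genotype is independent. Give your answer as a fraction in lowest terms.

ABO cross AB × AB → 1/4 A, 1/4 B, 1/2 AB.
So P(type A) = 1/4 per child.
All 4 independent: (1/4)^4 = 1/256.

1/256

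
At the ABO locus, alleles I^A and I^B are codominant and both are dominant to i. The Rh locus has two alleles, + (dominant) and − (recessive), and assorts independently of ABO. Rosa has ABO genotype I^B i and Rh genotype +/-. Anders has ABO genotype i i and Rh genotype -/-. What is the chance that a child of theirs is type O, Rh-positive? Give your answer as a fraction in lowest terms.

ABO cross I^B i × i i → offspring phenotypes: 1/2 O, 1/2 B.
Rh cross +/- × -/- → 1/2 Rh+, 1/2 Rh-.
Independent loci: P(type O, Rh-positive) = 1/2 × 1/2 = 1/4.

1/4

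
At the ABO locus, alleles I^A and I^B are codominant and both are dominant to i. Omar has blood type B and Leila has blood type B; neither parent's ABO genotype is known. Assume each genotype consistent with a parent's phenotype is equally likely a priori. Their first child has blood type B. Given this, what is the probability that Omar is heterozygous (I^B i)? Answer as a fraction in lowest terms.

Possible genotypes: Omar ∈ {I^B I^B, I^B i}; Leila ∈ {I^B I^B, I^B i}.
Weight each parental genotype pair by prior × P(type-B child):
  I^B I^B × I^B I^B: posterior weight 4/15.
  I^B I^B × I^B i: posterior weight 4/15.
  I^B i × I^B I^B: posterior weight 4/15.
  I^B i × I^B i: posterior weight 1/5.
Sum the posterior weight over pairs where Omar is I^B i: 7/15.

7/15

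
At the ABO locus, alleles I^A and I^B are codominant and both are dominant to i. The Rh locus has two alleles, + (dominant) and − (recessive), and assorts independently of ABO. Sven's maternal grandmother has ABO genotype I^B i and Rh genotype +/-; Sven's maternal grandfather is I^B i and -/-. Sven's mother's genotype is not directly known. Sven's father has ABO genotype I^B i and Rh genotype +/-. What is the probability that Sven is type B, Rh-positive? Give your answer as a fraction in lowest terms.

Sven's mother's ABO genotype from I^B i × I^B i: 1/4 I^B I^B, 1/2 I^B i, 1/4 i i.
Crossing each possibility with the father I^B i and summing P(type B): 1/4·1 + 1/2·3/4 + 1/4·1/2 = 3/4.
Similarly for Rh via the mother's Rh distribution: P(Rh+) = 5/8.
Independent loci: 3/4 × 5/8 = 15/32.

15/32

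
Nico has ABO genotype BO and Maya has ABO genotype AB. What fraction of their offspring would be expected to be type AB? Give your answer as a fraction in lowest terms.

1/4

ABO cross BO × AB → offspring phenotypes: 1/4 A, 1/2 B, 1/4 AB.
So P(type AB) = 1/4.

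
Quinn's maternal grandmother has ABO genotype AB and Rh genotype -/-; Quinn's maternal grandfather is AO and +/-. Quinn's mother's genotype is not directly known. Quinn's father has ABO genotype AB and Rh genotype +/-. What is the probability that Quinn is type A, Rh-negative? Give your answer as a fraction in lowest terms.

9/64

Quinn's mother's ABO genotype from AB × AO: 1/4 AA, 1/4 AB, 1/4 AO, 1/4 BO.
Crossing each possibility with the father AB and summing P(type A): 1/4·1/2 + 1/4·1/4 + 1/4·1/2 + 1/4·1/4 = 3/8.
Similarly for Rh via the mother's Rh distribution: P(Rh-) = 3/8.
Independent loci: 3/8 × 3/8 = 9/64.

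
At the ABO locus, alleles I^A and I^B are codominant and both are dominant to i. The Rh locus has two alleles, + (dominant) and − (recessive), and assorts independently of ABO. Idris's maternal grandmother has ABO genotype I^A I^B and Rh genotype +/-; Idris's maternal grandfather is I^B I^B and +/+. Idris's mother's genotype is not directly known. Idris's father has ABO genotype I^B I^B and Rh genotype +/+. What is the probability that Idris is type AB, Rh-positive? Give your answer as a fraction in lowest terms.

Idris's mother's ABO genotype from I^A I^B × I^B I^B: 1/2 I^A I^B, 1/2 I^B I^B.
Crossing each possibility with the father I^B I^B and summing P(type AB): 1/2·1/2 + 1/2·0 = 1/4.
Similarly for Rh via the mother's Rh distribution: P(Rh+) = 1.
Independent loci: 1/4 × 1 = 1/4.

1/4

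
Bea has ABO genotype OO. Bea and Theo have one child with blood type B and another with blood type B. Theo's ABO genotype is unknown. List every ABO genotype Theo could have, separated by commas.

AB, BB, BO

For each candidate genotype of Theo, check whether crossing it with OO can produce every observed child phenotype.
  AA → possible child types {A} ✗
  AB → possible child types {A, B} ✓
  AO → possible child types {O, A} ✗
  BB → possible child types {B} ✓
  BO → possible child types {O, B} ✓
  OO → possible child types {O} ✗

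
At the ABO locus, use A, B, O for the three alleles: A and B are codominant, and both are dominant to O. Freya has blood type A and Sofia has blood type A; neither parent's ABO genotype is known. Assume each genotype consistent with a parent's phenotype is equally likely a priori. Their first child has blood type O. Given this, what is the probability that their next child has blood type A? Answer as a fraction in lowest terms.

3/4

Possible genotypes: Freya ∈ {AA, AO}; Sofia ∈ {AA, AO}.
Weight each parental genotype pair by prior × P(type-O child):
  AO × AO: posterior weight 1; P(next child type A) = 3/4.
Weighted sum = 3/4.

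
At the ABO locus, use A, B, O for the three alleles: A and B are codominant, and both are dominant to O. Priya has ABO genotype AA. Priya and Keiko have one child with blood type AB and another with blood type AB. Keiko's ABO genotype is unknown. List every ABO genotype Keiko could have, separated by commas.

AB, BB, BO

For each candidate genotype of Keiko, check whether crossing it with AA can produce every observed child phenotype.
  AA → possible child types {A} ✗
  AB → possible child types {A, AB} ✓
  AO → possible child types {A} ✗
  BB → possible child types {AB} ✓
  BO → possible child types {A, AB} ✓
  OO → possible child types {A} ✗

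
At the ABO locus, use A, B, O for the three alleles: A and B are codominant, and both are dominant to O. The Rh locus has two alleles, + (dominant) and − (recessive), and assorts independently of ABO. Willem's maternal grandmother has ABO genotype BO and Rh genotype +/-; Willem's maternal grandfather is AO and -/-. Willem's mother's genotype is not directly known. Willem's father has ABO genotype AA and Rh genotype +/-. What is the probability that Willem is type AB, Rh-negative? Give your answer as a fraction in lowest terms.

3/32

Willem's mother's ABO genotype from BO × AO: 1/4 AB, 1/4 AO, 1/4 BO, 1/4 OO.
Crossing each possibility with the father AA and summing P(type AB): 1/4·1/2 + 1/4·0 + 1/4·1/2 + 1/4·0 = 1/4.
Similarly for Rh via the mother's Rh distribution: P(Rh-) = 3/8.
Independent loci: 1/4 × 3/8 = 3/32.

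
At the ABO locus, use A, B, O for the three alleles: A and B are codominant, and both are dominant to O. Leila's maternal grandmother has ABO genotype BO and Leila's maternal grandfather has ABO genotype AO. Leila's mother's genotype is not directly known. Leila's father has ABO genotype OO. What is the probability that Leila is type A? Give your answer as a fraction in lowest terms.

1/4

Leila's mother's ABO genotype from BO × AO: 1/4 AB, 1/4 AO, 1/4 BO, 1/4 OO.
Crossing each possibility with the father OO and summing P(type A): 1/4·1/2 + 1/4·1/2 + 1/4·0 + 1/4·0 = 1/4.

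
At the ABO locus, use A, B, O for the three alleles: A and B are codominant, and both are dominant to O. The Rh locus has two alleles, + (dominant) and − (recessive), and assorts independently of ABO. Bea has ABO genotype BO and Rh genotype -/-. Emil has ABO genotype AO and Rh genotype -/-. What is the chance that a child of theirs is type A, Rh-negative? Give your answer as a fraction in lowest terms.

1/4

ABO cross BO × AO → offspring phenotypes: 1/4 O, 1/4 A, 1/4 B, 1/4 AB.
Rh cross -/- × -/- → 1 Rh-.
Independent loci: P(type A, Rh-negative) = 1/4 × 1 = 1/4.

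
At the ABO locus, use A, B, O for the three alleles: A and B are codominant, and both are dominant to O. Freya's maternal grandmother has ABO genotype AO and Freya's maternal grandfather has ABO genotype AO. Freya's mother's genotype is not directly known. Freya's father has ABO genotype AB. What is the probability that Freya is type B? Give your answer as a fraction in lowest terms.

1/4

Freya's mother's ABO genotype from AO × AO: 1/4 AA, 1/2 AO, 1/4 OO.
Crossing each possibility with the father AB and summing P(type B): 1/4·0 + 1/2·1/4 + 1/4·1/2 = 1/4.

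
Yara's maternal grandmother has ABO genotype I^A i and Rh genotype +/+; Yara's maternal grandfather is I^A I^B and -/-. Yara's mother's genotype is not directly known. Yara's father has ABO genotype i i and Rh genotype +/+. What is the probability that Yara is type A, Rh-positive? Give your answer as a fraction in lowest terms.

Yara's mother's ABO genotype from I^A i × I^A I^B: 1/4 I^A I^A, 1/4 I^A I^B, 1/4 I^A i, 1/4 I^B i.
Crossing each possibility with the father i i and summing P(type A): 1/4·1 + 1/4·1/2 + 1/4·1/2 + 1/4·0 = 1/2.
Similarly for Rh via the mother's Rh distribution: P(Rh+) = 1.
Independent loci: 1/2 × 1 = 1/2.

1/2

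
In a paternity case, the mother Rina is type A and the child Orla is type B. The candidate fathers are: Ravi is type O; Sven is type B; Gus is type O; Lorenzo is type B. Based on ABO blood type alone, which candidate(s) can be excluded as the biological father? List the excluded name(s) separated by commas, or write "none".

Ravi, Gus

A candidate is excluded only if no genotype consistent with his phenotype could produce a type B child with a type A mother.
Ravi (type O): no genotype consistent with that phenotype can produce a type-B child with a type-A mother.
Gus (type O): no genotype consistent with that phenotype can produce a type-B child with a type-A mother.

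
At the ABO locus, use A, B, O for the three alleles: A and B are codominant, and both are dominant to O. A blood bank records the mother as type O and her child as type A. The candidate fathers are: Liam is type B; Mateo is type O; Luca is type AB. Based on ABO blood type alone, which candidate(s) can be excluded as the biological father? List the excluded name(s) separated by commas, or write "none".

Liam, Mateo

A candidate is excluded only if no genotype consistent with his phenotype could produce a type A child with a type O mother.
Liam (type B): no genotype consistent with that phenotype can produce a type-A child with a type-O mother.
Mateo (type O): no genotype consistent with that phenotype can produce a type-A child with a type-O mother.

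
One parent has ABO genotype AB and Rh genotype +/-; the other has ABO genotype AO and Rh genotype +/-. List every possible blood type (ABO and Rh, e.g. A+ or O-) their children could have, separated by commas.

A+, A-, B+, B-, AB+, AB-

Gametes from AB × AO give offspring ABO genotypes AA, AB, AO, BO, i.e. phenotypes A, B, AB.
Rh cross +/- × +/- → phenotypes Rh+, Rh-.
Combining independently: A+, A-, B+, B-, AB+, AB-.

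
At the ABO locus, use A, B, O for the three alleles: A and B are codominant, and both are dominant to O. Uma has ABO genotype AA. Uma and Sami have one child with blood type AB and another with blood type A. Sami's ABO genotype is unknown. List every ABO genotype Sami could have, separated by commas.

For each candidate genotype of Sami, check whether crossing it with AA can produce every observed child phenotype.
  AA → possible child types {A} ✗
  AB → possible child types {A, AB} ✓
  AO → possible child types {A} ✗
  BB → possible child types {AB} ✗
  BO → possible child types {A, AB} ✓
  OO → possible child types {A} ✗

AB, BO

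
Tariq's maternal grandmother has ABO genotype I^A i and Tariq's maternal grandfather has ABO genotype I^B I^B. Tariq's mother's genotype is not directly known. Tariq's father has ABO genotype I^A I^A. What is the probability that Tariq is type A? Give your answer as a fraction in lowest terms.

Tariq's mother's ABO genotype from I^A i × I^B I^B: 1/2 I^A I^B, 1/2 I^B i.
Crossing each possibility with the father I^A I^A and summing P(type A): 1/2·1/2 + 1/2·1/2 = 1/2.

1/2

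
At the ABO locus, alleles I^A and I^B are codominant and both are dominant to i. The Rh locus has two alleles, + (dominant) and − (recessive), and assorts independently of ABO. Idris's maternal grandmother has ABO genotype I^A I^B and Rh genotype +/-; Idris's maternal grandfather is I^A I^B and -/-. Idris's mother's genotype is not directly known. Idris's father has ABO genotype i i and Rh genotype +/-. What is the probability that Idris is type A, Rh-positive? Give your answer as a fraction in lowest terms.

5/16

Idris's mother's ABO genotype from I^A I^B × I^A I^B: 1/4 I^A I^A, 1/2 I^A I^B, 1/4 I^B I^B.
Crossing each possibility with the father i i and summing P(type A): 1/4·1 + 1/2·1/2 + 1/4·0 = 1/2.
Similarly for Rh via the mother's Rh distribution: P(Rh+) = 5/8.
Independent loci: 1/2 × 5/8 = 5/16.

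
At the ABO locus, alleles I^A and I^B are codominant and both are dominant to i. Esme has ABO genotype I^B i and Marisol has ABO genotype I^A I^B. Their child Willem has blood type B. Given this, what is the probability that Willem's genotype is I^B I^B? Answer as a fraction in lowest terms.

1/2

Cross I^B i × I^A I^B → 1/4 I^A I^B, 1/4 I^A i, 1/4 I^B I^B, 1/4 I^B i.
Type-B genotypes among offspring: I^B I^B (1/4), I^B i (1/4); total 1/2.
P(I^B I^B | type B) = (1/4) / (1/2) = 1/2.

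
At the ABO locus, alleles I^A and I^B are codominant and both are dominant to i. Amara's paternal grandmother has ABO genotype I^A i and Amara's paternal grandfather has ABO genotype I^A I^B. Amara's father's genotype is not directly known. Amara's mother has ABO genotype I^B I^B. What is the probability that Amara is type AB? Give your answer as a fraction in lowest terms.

Amara's father's ABO genotype from I^A i × I^A I^B: 1/4 I^A I^A, 1/4 I^A I^B, 1/4 I^A i, 1/4 I^B i.
Crossing each possibility with the mother I^B I^B and summing P(type AB): 1/4·1 + 1/4·1/2 + 1/4·1/2 + 1/4·0 = 1/2.

1/2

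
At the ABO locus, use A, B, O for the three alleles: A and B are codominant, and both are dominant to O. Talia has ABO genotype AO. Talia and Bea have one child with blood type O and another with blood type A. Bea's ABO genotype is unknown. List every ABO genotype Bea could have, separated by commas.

For each candidate genotype of Bea, check whether crossing it with AO can produce every observed child phenotype.
  AA → possible child types {A} ✗
  AB → possible child types {A, B, AB} ✗
  AO → possible child types {O, A} ✓
  BB → possible child types {B, AB} ✗
  BO → possible child types {O, A, B, AB} ✓
  OO → possible child types {O, A} ✓

AO, BO, OO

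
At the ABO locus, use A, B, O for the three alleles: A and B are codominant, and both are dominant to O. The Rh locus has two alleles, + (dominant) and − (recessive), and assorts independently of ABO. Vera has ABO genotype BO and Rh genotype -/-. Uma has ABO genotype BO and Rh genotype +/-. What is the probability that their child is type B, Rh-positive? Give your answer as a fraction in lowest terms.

3/8

ABO cross BO × BO → offspring phenotypes: 1/4 O, 3/4 B.
Rh cross -/- × +/- → 1/2 Rh+, 1/2 Rh-.
Independent loci: P(type B, Rh-positive) = 3/4 × 1/2 = 3/8.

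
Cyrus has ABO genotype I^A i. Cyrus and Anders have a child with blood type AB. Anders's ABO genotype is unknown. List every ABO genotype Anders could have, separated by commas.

I^A I^B, I^B I^B, I^B i

For each candidate genotype of Anders, check whether crossing it with I^A i can produce every observed child phenotype.
  I^A I^A → possible child types {A} ✗
  I^A I^B → possible child types {A, B, AB} ✓
  I^A i → possible child types {O, A} ✗
  I^B I^B → possible child types {B, AB} ✓
  I^B i → possible child types {O, A, B, AB} ✓
  i i → possible child types {O, A} ✗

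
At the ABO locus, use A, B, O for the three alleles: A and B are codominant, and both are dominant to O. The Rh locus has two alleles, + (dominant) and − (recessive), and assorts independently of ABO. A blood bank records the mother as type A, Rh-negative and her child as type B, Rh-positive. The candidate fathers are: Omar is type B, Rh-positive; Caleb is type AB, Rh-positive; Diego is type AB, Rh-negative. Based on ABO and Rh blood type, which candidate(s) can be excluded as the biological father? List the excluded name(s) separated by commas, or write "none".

Diego

A candidate is excluded only if no genotype consistent with his phenotype could produce a type B, Rh-positive child with a type A, Rh-negative mother.
Diego (type AB, Rh-): no genotype consistent with that phenotype can produce a type-B Rh+ child with a type-A mother.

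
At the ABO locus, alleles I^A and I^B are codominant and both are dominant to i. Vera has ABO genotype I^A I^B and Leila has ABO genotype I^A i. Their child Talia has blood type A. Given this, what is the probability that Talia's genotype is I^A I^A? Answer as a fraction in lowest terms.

1/2

Cross I^A I^B × I^A i → 1/4 I^A I^A, 1/4 I^A I^B, 1/4 I^A i, 1/4 I^B i.
Type-A genotypes among offspring: I^A I^A (1/4), I^A i (1/4); total 1/2.
P(I^A I^A | type A) = (1/4) / (1/2) = 1/2.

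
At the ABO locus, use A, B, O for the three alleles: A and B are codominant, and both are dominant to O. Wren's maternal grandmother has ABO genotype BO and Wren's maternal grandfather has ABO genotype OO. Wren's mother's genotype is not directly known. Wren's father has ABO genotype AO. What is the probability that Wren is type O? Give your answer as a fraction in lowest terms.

3/8

Wren's mother's ABO genotype from BO × OO: 1/2 BO, 1/2 OO.
Crossing each possibility with the father AO and summing P(type O): 1/2·1/4 + 1/2·1/2 = 3/8.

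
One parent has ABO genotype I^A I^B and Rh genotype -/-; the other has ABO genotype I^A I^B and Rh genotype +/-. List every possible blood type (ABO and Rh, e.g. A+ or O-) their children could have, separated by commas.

Gametes from I^A I^B × I^A I^B give offspring ABO genotypes I^A I^A, I^A I^B, I^B I^B, i.e. phenotypes A, B, AB.
Rh cross -/- × +/- → phenotypes Rh+, Rh-.
Combining independently: A+, A-, B+, B-, AB+, AB-.

A+, A-, B+, B-, AB+, AB-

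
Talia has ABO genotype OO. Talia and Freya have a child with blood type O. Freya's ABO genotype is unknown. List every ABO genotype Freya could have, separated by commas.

For each candidate genotype of Freya, check whether crossing it with OO can produce every observed child phenotype.
  AA → possible child types {A} ✗
  AB → possible child types {A, B} ✗
  AO → possible child types {O, A} ✓
  BB → possible child types {B} ✗
  BO → possible child types {O, B} ✓
  OO → possible child types {O} ✓

AO, BO, OO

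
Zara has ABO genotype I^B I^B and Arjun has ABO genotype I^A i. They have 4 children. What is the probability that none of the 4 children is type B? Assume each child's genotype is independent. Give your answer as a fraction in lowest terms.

1/16

ABO cross I^B I^B × I^A i → 1/2 B, 1/2 AB.
So P(type B) = 1/2 per child.
P(not type B) = 1/2 for one child; (1/2)^4 = 1/16.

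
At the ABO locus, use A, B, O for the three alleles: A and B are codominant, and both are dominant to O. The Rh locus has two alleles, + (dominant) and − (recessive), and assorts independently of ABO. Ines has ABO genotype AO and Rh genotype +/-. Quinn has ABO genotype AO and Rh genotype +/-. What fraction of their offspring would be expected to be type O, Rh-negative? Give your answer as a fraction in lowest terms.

1/16

ABO cross AO × AO → offspring phenotypes: 1/4 O, 3/4 A.
Rh cross +/- × +/- → 3/4 Rh+, 1/4 Rh-.
Independent loci: P(type O, Rh-negative) = 1/4 × 1/4 = 1/16.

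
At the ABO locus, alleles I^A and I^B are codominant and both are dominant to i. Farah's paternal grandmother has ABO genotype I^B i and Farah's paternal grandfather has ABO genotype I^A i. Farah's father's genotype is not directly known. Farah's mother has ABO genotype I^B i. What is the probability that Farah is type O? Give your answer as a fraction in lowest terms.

1/4

Farah's father's ABO genotype from I^B i × I^A i: 1/4 I^A I^B, 1/4 I^A i, 1/4 I^B i, 1/4 i i.
Crossing each possibility with the mother I^B i and summing P(type O): 1/4·0 + 1/4·1/4 + 1/4·1/4 + 1/4·1/2 = 1/4.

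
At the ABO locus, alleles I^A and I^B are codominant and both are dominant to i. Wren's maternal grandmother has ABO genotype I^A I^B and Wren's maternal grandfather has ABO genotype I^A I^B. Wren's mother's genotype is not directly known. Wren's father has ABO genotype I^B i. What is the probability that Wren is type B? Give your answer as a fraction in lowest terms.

Wren's mother's ABO genotype from I^A I^B × I^A I^B: 1/4 I^A I^A, 1/2 I^A I^B, 1/4 I^B I^B.
Crossing each possibility with the father I^B i and summing P(type B): 1/4·0 + 1/2·1/2 + 1/4·1 = 1/2.

1/2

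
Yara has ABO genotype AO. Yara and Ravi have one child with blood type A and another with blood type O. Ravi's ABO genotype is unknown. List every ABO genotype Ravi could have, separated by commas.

For each candidate genotype of Ravi, check whether crossing it with AO can produce every observed child phenotype.
  AA → possible child types {A} ✗
  AB → possible child types {A, B, AB} ✗
  AO → possible child types {O, A} ✓
  BB → possible child types {B, AB} ✗
  BO → possible child types {O, A, B, AB} ✓
  OO → possible child types {O, A} ✓

AO, BO, OO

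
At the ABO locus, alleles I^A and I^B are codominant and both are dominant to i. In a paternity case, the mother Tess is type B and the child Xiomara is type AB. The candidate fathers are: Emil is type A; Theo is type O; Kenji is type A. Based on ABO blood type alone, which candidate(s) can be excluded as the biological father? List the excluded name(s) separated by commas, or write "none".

A candidate is excluded only if no genotype consistent with his phenotype could produce a type AB child with a type B mother.
Theo (type O): no genotype consistent with that phenotype can produce a type-AB child with a type-B mother.

Theo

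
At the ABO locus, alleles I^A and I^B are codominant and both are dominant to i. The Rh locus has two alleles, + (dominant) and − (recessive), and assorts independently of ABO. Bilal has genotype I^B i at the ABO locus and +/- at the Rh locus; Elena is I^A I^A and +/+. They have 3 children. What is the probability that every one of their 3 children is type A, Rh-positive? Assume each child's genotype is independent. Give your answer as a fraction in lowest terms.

ABO cross I^B i × I^A I^A → 1/2 A, 1/2 AB.
Rh cross +/- × +/+ → 1 Rh+; so P(type A, Rh-positive) = 1/2 × 1 = 1/2 per child.
All 3 independent: (1/2)^3 = 1/8.

1/8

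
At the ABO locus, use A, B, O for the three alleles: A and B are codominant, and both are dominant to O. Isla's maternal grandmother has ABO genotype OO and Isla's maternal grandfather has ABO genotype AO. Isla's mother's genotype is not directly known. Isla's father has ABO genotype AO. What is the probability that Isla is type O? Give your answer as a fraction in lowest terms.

Isla's mother's ABO genotype from OO × AO: 1/2 AO, 1/2 OO.
Crossing each possibility with the father AO and summing P(type O): 1/2·1/4 + 1/2·1/2 = 3/8.

3/8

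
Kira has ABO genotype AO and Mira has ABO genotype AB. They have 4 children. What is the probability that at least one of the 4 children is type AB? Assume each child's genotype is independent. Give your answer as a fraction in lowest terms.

175/256

ABO cross AO × AB → 1/2 A, 1/4 B, 1/4 AB.
So P(type AB) = 1/4 per child.
P(none) = (3/4)^4 = 81/256; P(at least one) = 1 − 81/256 = 175/256.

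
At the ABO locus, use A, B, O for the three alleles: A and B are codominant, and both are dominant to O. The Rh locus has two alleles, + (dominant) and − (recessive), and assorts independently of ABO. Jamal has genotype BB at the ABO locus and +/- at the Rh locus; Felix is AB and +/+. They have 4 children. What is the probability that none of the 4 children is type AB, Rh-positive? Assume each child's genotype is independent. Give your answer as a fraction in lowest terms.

1/16

ABO cross BB × AB → 1/2 B, 1/2 AB.
Rh cross +/- × +/+ → 1 Rh+; so P(type AB, Rh-positive) = 1/2 × 1 = 1/2 per child.
P(not type AB, Rh-positive) = 1/2 for one child; (1/2)^4 = 1/16.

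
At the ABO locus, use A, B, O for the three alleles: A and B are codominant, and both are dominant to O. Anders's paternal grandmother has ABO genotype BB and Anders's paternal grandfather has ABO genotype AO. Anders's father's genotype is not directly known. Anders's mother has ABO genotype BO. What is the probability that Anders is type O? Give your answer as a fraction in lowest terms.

1/8

Anders's father's ABO genotype from BB × AO: 1/2 AB, 1/2 BO.
Crossing each possibility with the mother BO and summing P(type O): 1/2·0 + 1/2·1/4 = 1/8.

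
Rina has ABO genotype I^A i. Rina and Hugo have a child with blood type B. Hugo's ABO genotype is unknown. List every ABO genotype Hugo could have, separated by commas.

I^A I^B, I^B I^B, I^B i

For each candidate genotype of Hugo, check whether crossing it with I^A i can produce every observed child phenotype.
  I^A I^A → possible child types {A} ✗
  I^A I^B → possible child types {A, B, AB} ✓
  I^A i → possible child types {O, A} ✗
  I^B I^B → possible child types {B, AB} ✓
  I^B i → possible child types {O, A, B, AB} ✓
  i i → possible child types {O, A} ✗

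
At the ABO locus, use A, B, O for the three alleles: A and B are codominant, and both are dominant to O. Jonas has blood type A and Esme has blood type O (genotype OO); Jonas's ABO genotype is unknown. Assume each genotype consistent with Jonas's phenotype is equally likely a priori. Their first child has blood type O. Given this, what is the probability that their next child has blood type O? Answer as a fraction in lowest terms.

Possible genotypes: Jonas ∈ {AA, AO}; Esme ∈ {OO}.
Weight each parental genotype pair by prior × P(type-O child):
  AO × OO: posterior weight 1; P(next child type O) = 1/2.
Weighted sum = 1/2.

1/2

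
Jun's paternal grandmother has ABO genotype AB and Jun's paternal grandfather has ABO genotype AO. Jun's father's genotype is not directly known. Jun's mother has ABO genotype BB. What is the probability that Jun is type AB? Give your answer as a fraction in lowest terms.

Jun's father's ABO genotype from AB × AO: 1/4 AA, 1/4 AB, 1/4 AO, 1/4 BO.
Crossing each possibility with the mother BB and summing P(type AB): 1/4·1 + 1/4·1/2 + 1/4·1/2 + 1/4·0 = 1/2.

1/2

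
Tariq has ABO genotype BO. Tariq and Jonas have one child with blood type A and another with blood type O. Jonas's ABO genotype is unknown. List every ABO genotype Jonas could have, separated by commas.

AO

For each candidate genotype of Jonas, check whether crossing it with BO can produce every observed child phenotype.
  AA → possible child types {A, AB} ✗
  AB → possible child types {A, B, AB} ✗
  AO → possible child types {O, A, B, AB} ✓
  BB → possible child types {B} ✗
  BO → possible child types {O, B} ✗
  OO → possible child types {O, B} ✗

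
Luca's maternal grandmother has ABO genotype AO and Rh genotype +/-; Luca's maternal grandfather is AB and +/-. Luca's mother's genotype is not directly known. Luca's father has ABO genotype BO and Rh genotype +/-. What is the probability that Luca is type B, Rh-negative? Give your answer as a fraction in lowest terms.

3/32

Luca's mother's ABO genotype from AO × AB: 1/4 AA, 1/4 AB, 1/4 AO, 1/4 BO.
Crossing each possibility with the father BO and summing P(type B): 1/4·0 + 1/4·1/2 + 1/4·1/4 + 1/4·3/4 = 3/8.
Similarly for Rh via the mother's Rh distribution: P(Rh-) = 1/4.
Independent loci: 3/8 × 1/4 = 3/32.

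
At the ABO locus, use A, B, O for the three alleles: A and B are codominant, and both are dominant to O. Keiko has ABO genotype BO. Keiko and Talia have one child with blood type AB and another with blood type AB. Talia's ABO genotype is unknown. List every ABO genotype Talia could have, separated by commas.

AA, AB, AO

For each candidate genotype of Talia, check whether crossing it with BO can produce every observed child phenotype.
  AA → possible child types {A, AB} ✓
  AB → possible child types {A, B, AB} ✓
  AO → possible child types {O, A, B, AB} ✓
  BB → possible child types {B} ✗
  BO → possible child types {O, B} ✗
  OO → possible child types {O, B} ✗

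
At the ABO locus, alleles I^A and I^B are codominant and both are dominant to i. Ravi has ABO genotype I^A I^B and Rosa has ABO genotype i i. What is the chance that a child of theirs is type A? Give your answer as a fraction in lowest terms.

1/2

ABO cross I^A I^B × i i → offspring phenotypes: 1/2 A, 1/2 B.
So P(type A) = 1/2.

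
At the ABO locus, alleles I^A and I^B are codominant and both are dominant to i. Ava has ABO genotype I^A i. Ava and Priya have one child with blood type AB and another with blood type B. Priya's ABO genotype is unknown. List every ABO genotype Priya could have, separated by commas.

For each candidate genotype of Priya, check whether crossing it with I^A i can produce every observed child phenotype.
  I^A I^A → possible child types {A} ✗
  I^A I^B → possible child types {A, B, AB} ✓
  I^A i → possible child types {O, A} ✗
  I^B I^B → possible child types {B, AB} ✓
  I^B i → possible child types {O, A, B, AB} ✓
  i i → possible child types {O, A} ✗

I^A I^B, I^B I^B, I^B i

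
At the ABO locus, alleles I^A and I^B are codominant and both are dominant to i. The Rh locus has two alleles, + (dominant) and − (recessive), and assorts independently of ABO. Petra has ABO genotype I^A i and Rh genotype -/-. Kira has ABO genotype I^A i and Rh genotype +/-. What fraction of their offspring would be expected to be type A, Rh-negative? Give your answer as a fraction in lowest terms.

ABO cross I^A i × I^A i → offspring phenotypes: 1/4 O, 3/4 A.
Rh cross -/- × +/- → 1/2 Rh+, 1/2 Rh-.
Independent loci: P(type A, Rh-negative) = 3/4 × 1/2 = 3/8.

3/8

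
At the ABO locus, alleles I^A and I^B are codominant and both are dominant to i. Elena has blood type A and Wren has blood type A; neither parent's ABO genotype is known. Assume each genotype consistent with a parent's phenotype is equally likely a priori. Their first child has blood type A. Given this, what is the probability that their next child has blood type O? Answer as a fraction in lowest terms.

Possible genotypes: Elena ∈ {I^A I^A, I^A i}; Wren ∈ {I^A I^A, I^A i}.
Weight each parental genotype pair by prior × P(type-A child):
  I^A I^A × I^A I^A: posterior weight 4/15; P(next child type O) = 0.
  I^A I^A × I^A i: posterior weight 4/15; P(next child type O) = 0.
  I^A i × I^A I^A: posterior weight 4/15; P(next child type O) = 0.
  I^A i × I^A i: posterior weight 1/5; P(next child type O) = 1/4.
Weighted sum = 1/20.

1/20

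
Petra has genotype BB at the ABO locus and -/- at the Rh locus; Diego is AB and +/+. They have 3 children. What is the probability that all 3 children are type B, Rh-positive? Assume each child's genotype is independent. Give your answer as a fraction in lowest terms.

1/8

ABO cross BB × AB → 1/2 B, 1/2 AB.
Rh cross -/- × +/+ → 1 Rh+; so P(type B, Rh-positive) = 1/2 × 1 = 1/2 per child.
All 3 independent: (1/2)^3 = 1/8.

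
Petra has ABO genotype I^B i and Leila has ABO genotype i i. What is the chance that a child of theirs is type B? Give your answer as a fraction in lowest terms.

1/2

ABO cross I^B i × i i → offspring phenotypes: 1/2 O, 1/2 B.
So P(type B) = 1/2.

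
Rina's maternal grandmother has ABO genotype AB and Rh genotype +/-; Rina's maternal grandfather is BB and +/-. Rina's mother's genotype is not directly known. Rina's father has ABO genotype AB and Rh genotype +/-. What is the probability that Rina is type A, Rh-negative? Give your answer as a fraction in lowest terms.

1/32

Rina's mother's ABO genotype from AB × BB: 1/2 AB, 1/2 BB.
Crossing each possibility with the father AB and summing P(type A): 1/2·1/4 + 1/2·0 = 1/8.
Similarly for Rh via the mother's Rh distribution: P(Rh-) = 1/4.
Independent loci: 1/8 × 1/4 = 1/32.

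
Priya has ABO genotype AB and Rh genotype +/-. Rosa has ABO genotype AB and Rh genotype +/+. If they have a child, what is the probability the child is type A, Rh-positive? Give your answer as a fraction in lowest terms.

ABO cross AB × AB → offspring phenotypes: 1/4 A, 1/4 B, 1/2 AB.
Rh cross +/- × +/+ → 1 Rh+.
Independent loci: P(type A, Rh-positive) = 1/4 × 1 = 1/4.

1/4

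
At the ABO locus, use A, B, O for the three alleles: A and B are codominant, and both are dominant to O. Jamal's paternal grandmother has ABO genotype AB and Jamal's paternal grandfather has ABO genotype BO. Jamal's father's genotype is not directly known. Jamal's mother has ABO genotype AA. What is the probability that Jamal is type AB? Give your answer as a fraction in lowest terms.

1/2

Jamal's father's ABO genotype from AB × BO: 1/4 AB, 1/4 AO, 1/4 BB, 1/4 BO.
Crossing each possibility with the mother AA and summing P(type AB): 1/4·1/2 + 1/4·0 + 1/4·1 + 1/4·1/2 = 1/2.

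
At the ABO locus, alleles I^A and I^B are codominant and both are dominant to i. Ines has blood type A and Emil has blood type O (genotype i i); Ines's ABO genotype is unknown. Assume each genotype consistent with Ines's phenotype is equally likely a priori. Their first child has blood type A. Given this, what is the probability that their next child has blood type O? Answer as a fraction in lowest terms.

1/6

Possible genotypes: Ines ∈ {I^A I^A, I^A i}; Emil ∈ {i i}.
Weight each parental genotype pair by prior × P(type-A child):
  I^A I^A × i i: posterior weight 2/3; P(next child type O) = 0.
  I^A i × i i: posterior weight 1/3; P(next child type O) = 1/2.
Weighted sum = 1/6.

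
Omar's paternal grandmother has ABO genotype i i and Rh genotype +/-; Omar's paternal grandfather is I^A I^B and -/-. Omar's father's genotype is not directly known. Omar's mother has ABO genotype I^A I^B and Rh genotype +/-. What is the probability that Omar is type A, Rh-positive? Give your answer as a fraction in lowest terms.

15/64

Omar's father's ABO genotype from i i × I^A I^B: 1/2 I^A i, 1/2 I^B i.
Crossing each possibility with the mother I^A I^B and summing P(type A): 1/2·1/2 + 1/2·1/4 = 3/8.
Similarly for Rh via the father's Rh distribution: P(Rh+) = 5/8.
Independent loci: 3/8 × 5/8 = 15/64.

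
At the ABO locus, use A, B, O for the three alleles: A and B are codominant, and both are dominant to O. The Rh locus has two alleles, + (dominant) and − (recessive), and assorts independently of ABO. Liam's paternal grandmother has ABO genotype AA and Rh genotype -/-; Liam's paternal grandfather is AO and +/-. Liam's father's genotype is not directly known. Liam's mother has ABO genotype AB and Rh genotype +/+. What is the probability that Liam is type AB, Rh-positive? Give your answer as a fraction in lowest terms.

Liam's father's ABO genotype from AA × AO: 1/2 AA, 1/2 AO.
Crossing each possibility with the mother AB and summing P(type AB): 1/2·1/2 + 1/2·1/4 = 3/8.
Similarly for Rh via the father's Rh distribution: P(Rh+) = 1.
Independent loci: 3/8 × 1 = 3/8.

3/8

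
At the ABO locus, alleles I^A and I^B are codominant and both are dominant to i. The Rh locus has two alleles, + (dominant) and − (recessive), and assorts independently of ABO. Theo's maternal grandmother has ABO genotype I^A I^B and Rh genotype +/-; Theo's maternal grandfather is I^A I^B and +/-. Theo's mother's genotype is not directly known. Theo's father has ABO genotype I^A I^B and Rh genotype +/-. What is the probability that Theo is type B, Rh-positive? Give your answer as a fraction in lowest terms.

3/16

Theo's mother's ABO genotype from I^A I^B × I^A I^B: 1/4 I^A I^A, 1/2 I^A I^B, 1/4 I^B I^B.
Crossing each possibility with the father I^A I^B and summing P(type B): 1/4·0 + 1/2·1/4 + 1/4·1/2 = 1/4.
Similarly for Rh via the mother's Rh distribution: P(Rh+) = 3/4.
Independent loci: 1/4 × 3/4 = 3/16.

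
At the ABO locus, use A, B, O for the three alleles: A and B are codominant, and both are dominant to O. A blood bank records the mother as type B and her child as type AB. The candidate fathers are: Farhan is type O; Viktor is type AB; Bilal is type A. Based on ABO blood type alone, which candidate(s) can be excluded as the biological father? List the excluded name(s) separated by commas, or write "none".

Farhan

A candidate is excluded only if no genotype consistent with his phenotype could produce a type AB child with a type B mother.
Farhan (type O): no genotype consistent with that phenotype can produce a type-AB child with a type-B mother.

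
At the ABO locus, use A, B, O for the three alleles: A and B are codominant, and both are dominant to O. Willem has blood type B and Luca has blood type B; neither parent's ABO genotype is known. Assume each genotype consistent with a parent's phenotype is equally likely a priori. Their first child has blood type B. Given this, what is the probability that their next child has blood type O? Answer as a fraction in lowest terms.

Possible genotypes: Willem ∈ {BB, BO}; Luca ∈ {BB, BO}.
Weight each parental genotype pair by prior × P(type-B child):
  BB × BB: posterior weight 4/15; P(next child type O) = 0.
  BB × BO: posterior weight 4/15; P(next child type O) = 0.
  BO × BB: posterior weight 4/15; P(next child type O) = 0.
  BO × BO: posterior weight 1/5; P(next child type O) = 1/4.
Weighted sum = 1/20.

1/20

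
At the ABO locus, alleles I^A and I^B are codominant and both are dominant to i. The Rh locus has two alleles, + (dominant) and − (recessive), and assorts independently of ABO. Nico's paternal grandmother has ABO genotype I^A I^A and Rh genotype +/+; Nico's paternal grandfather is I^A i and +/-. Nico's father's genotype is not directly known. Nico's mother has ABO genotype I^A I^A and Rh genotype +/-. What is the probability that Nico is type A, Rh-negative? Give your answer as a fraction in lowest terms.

1/8

Nico's father's ABO genotype from I^A I^A × I^A i: 1/2 I^A I^A, 1/2 I^A i.
Crossing each possibility with the mother I^A I^A and summing P(type A): 1/2·1 + 1/2·1 = 1.
Similarly for Rh via the father's Rh distribution: P(Rh-) = 1/8.
Independent loci: 1 × 1/8 = 1/8.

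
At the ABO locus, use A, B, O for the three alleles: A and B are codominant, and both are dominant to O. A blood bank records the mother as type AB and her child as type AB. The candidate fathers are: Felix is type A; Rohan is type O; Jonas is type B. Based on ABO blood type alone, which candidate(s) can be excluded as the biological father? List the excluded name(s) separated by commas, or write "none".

A candidate is excluded only if no genotype consistent with his phenotype could produce a type AB child with a type AB mother.
Rohan (type O): no genotype consistent with that phenotype can produce a type-AB child with a type-AB mother.

Rohan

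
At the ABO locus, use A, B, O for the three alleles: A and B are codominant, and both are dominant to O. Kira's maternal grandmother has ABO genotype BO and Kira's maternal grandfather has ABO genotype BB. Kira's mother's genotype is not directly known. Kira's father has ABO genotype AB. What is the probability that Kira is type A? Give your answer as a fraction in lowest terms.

1/8

Kira's mother's ABO genotype from BO × BB: 1/2 BB, 1/2 BO.
Crossing each possibility with the father AB and summing P(type A): 1/2·0 + 1/2·1/4 = 1/8.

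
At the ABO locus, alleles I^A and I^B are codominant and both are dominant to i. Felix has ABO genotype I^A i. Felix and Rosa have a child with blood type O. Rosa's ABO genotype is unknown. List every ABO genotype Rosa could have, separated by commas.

For each candidate genotype of Rosa, check whether crossing it with I^A i can produce every observed child phenotype.
  I^A I^A → possible child types {A} ✗
  I^A I^B → possible child types {A, B, AB} ✗
  I^A i → possible child types {O, A} ✓
  I^B I^B → possible child types {B, AB} ✗
  I^B i → possible child types {O, A, B, AB} ✓
  i i → possible child types {O, A} ✓

I^A i, I^B i, i i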